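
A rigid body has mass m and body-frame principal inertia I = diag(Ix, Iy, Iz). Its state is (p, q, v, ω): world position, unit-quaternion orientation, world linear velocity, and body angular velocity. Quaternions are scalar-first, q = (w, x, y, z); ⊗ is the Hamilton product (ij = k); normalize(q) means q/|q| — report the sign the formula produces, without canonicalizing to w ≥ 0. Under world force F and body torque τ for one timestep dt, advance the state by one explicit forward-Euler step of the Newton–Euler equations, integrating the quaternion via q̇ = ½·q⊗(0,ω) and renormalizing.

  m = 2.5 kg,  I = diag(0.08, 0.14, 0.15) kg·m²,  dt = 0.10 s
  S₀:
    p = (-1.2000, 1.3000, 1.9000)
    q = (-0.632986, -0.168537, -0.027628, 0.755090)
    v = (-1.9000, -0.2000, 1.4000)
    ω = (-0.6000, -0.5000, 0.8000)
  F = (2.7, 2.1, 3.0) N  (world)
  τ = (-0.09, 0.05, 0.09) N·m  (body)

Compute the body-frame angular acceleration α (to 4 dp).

α = (-1.0750, 0.1171, 0.4800)

precession coupling ω×(Iω) = (-0.0040, 0.0336, 0.0180)
α = I⁻¹(τ − ω×Iω) = (-1.0750, 0.1171, 0.4800)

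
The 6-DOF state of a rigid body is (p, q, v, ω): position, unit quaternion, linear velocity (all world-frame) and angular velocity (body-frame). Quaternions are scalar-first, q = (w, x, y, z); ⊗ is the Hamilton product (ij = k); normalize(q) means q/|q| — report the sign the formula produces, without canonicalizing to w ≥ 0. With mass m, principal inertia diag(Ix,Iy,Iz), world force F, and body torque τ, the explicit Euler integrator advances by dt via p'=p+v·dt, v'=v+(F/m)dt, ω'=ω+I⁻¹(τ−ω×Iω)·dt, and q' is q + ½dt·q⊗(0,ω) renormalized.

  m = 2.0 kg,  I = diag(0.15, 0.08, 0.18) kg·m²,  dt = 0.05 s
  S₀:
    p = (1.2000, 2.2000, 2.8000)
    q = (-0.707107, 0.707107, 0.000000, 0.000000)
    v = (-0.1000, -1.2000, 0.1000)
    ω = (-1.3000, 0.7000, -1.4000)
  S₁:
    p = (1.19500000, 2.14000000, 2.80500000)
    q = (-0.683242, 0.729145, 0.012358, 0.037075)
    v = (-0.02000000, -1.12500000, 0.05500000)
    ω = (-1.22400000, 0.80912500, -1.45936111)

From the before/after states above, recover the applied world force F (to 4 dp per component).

v₁ − v₀ = (0.08000000, 0.07500000, -0.04500000)
applied force F = (3.2000, 3.0000, -1.8000)

F = (3.2000, 3.0000, -1.8000)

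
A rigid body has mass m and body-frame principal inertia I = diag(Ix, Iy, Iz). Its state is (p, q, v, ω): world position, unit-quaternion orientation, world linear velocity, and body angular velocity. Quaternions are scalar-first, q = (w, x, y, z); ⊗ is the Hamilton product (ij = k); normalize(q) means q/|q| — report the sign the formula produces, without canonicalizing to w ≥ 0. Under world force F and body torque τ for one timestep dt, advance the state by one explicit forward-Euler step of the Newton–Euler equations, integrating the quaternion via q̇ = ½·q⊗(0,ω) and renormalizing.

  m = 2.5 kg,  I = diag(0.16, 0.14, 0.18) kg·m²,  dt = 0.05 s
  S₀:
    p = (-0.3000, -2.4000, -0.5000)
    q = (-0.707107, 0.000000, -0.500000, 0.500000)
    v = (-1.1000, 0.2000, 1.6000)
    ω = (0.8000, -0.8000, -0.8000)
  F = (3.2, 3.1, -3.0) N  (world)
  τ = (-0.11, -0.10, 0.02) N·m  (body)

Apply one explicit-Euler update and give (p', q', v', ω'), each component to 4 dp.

gyro term ω×Iω = (0.0256, 0.0128, 0.0128)
(τ − ω×Iω)/I = (-0.8475, -0.8057, 0.0400)
ω + α·dt = (0.7576, -0.8403, -0.7980)
Hamilton product q⊗(0,ω) = (0.0000000, 0.2343144, 0.9656856, 0.9656856)
updated quaternion q' = (-0.7067, 0.0059, -0.4756, 0.5238)
p + v·dt = (-0.3550, -2.3900, -0.4200)
v + (F/m)dt = (-1.0360, 0.2620, 1.5400)

p' = (-0.3550, -2.3900, -0.4200)
q' = (-0.7067, 0.0059, -0.4756, 0.5238)
v' = (-1.0360, 0.2620, 1.5400)
ω' = (0.7576, -0.8403, -0.7980)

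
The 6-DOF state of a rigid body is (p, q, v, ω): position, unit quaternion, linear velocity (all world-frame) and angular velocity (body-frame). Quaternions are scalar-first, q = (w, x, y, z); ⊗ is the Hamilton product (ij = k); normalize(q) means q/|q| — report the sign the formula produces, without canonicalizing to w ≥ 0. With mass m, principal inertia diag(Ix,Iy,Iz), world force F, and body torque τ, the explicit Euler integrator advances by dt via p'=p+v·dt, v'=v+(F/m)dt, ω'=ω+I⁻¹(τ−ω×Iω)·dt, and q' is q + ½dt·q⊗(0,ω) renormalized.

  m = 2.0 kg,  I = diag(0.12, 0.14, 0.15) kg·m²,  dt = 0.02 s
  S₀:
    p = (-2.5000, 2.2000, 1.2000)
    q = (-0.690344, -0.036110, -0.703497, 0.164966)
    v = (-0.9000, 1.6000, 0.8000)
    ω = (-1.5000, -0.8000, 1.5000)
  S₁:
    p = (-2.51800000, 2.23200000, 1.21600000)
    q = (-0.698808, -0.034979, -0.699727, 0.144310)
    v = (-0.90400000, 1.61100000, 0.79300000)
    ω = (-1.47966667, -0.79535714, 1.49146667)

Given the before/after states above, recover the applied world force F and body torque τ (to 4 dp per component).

F = (-0.4000, 1.1000, -0.7000)
τ = (0.1100, 0.1000, -0.0400)

v₁ − v₀ = (-0.00400000, 0.01100000, -0.00700000)
m·(v₁−v₀)/dt = (-0.4000, 1.1000, -0.7000)
Δω = ω₁−ω₀ = (0.02033333, 0.00464286, -0.00853333)
gyro term ω₀×Iω₀ = (-0.0120, 0.0675, 0.0240)
I·α + gyro = (0.1100, 0.1000, -0.0400)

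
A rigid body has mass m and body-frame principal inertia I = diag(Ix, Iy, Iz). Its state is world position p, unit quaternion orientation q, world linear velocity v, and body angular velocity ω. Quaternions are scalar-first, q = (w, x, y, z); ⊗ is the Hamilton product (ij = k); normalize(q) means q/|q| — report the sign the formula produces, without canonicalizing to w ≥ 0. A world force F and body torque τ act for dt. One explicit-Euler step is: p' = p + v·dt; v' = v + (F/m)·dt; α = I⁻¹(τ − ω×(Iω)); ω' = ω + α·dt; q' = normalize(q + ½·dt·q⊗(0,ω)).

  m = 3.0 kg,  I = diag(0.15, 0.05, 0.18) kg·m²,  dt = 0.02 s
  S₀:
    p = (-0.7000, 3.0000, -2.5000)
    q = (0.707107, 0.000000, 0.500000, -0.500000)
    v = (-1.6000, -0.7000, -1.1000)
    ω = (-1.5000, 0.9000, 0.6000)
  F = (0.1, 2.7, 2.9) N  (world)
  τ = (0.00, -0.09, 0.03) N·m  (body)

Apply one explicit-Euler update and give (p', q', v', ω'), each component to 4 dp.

precession coupling ω×(Iω) = (0.0702, 0.0270, 0.1350)
(τ − ω×Iω)/I = (-0.4680, -2.3400, -0.5833)
new body rate ω' = (-1.5094, 0.8532, 0.5883)
Hamilton product q⊗(0,ω) = (-0.1500000, -0.3106605, 1.3863963, 1.1742642)
q' = normalize(q + ½dt·q⊗(0,ω)) = (0.7055, -0.0031, 0.5138, -0.4882)
linear accel F/m = (0.0333, 0.9000, 0.9667)
new position p' = (-0.7320, 2.9860, -2.5220)
new velocity v' = (-1.5993, -0.6820, -1.0807)

p' = (-0.7320, 2.9860, -2.5220)
q' = (0.7055, -0.0031, 0.5138, -0.4882)
v' = (-1.5993, -0.6820, -1.0807)
ω' = (-1.5094, 0.8532, 0.5883)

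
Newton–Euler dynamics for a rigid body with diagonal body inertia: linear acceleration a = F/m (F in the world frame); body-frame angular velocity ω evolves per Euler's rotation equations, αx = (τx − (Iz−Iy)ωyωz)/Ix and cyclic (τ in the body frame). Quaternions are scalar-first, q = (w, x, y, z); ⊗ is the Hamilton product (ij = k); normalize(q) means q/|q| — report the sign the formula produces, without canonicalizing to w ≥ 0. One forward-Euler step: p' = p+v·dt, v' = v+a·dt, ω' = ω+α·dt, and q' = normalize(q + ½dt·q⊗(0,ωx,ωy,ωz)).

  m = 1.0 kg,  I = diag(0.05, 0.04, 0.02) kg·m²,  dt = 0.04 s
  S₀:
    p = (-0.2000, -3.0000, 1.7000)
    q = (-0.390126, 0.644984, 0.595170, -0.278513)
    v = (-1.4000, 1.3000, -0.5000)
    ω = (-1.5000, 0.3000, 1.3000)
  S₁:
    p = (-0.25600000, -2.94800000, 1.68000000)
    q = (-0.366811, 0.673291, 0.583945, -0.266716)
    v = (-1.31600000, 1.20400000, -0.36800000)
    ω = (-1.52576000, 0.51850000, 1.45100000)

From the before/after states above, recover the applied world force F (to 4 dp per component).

F = (2.1000, -2.4000, 3.3000)

velocity change Δv = (0.08400000, -0.09600000, 0.13200000)
applied force F = (2.1000, -2.4000, 3.3000)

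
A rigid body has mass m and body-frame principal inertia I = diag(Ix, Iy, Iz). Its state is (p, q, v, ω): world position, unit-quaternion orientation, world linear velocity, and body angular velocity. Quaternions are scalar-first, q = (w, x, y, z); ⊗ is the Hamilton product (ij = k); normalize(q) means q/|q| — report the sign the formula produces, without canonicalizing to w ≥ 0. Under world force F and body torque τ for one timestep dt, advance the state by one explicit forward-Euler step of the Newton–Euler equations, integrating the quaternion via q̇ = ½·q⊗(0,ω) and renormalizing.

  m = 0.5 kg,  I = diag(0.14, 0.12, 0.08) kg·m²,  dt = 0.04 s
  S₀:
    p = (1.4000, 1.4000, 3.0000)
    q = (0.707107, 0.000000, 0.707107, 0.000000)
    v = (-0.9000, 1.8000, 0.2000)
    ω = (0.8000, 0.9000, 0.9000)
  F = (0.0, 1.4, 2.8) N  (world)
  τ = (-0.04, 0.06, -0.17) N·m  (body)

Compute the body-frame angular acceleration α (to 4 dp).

precession coupling ω×(Iω) = (-0.0324, 0.0432, -0.0144)
angular accel α = (-0.0543, 0.1400, -1.9450)

α = (-0.0543, 0.1400, -1.9450)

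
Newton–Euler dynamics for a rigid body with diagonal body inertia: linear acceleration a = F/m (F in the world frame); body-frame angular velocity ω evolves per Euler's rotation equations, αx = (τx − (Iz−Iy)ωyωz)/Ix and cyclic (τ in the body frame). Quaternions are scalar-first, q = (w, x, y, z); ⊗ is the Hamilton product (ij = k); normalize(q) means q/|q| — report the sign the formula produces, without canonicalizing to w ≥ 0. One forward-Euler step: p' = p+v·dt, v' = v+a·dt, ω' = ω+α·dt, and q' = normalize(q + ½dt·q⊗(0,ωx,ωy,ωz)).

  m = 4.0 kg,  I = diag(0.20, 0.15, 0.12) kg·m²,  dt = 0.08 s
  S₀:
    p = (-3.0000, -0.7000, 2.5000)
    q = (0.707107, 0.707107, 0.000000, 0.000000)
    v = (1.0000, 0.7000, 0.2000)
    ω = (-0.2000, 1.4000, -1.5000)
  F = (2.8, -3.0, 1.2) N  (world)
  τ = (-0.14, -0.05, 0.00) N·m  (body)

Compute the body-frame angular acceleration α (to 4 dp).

α = (-1.0150, -0.4933, -0.1167)

ω×(Iω) gyroscopic = (0.0630, 0.0240, 0.0140)
α = I⁻¹(τ − ω×Iω) = (-1.0150, -0.4933, -0.1167)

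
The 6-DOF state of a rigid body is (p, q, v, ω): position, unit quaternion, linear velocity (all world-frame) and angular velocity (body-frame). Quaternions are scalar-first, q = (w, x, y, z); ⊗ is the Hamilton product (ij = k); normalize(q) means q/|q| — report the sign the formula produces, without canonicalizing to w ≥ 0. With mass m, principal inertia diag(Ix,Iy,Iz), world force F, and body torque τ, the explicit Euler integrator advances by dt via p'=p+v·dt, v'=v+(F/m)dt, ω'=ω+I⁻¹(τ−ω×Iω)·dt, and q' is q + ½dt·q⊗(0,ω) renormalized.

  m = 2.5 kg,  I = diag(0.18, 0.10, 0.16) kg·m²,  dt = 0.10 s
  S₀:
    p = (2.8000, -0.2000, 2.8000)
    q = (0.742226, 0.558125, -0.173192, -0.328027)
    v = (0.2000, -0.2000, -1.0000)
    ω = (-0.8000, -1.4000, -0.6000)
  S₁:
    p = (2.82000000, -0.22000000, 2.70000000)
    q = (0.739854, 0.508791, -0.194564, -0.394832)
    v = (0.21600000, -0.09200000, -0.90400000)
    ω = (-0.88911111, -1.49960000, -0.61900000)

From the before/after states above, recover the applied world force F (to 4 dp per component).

v₁ − v₀ = (0.01600000, 0.10800000, 0.09600000)
applied force F = (0.4000, 2.7000, 2.4000)

F = (0.4000, 2.7000, 2.4000)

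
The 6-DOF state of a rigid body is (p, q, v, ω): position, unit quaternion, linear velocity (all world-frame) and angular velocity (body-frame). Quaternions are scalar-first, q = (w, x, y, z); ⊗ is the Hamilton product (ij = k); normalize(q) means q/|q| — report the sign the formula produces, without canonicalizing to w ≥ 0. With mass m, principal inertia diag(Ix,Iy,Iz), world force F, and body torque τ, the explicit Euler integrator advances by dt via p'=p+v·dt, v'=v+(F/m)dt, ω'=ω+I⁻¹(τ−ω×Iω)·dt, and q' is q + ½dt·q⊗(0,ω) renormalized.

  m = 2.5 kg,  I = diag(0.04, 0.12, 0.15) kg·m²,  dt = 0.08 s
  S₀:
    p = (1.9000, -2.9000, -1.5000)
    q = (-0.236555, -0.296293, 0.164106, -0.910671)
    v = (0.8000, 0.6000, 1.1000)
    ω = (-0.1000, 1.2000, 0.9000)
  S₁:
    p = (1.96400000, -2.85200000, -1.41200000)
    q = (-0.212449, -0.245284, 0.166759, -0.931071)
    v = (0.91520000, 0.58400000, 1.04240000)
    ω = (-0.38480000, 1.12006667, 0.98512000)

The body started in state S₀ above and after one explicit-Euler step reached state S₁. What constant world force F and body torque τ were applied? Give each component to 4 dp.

F = (3.6000, -0.5000, -1.8000)
τ = (-0.1100, -0.1100, 0.1500)

ω₁ − ω₀ = (-0.28480000, -0.07993333, 0.08512000)
precession coupling = (0.0324, 0.0099, -0.0096)
applied torque τ = (-0.1100, -0.1100, 0.1500)
v₁ − v₀ = (0.11520000, -0.01600000, -0.05760000)
m·(v₁−v₀)/dt = (3.6000, -0.5000, -1.8000)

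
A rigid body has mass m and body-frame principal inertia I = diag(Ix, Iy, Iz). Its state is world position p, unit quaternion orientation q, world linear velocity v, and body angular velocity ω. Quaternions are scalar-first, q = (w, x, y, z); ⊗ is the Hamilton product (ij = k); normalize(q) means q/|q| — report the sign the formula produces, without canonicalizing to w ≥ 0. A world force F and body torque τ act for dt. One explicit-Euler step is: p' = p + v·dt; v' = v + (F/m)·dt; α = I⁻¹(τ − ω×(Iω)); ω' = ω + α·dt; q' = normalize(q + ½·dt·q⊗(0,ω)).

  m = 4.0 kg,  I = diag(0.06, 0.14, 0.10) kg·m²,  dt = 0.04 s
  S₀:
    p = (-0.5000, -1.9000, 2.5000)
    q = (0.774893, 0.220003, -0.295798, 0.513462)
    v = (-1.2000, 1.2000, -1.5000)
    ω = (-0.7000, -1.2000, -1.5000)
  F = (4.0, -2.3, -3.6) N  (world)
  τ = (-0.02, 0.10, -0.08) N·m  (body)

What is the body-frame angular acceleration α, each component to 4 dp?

ω×(Iω) gyroscopic = (-0.0720, -0.0420, 0.0672)
α = I⁻¹(τ − ω×Iω) = (0.8667, 1.0143, -1.4720)

α = (0.8667, 1.0143, -1.4720)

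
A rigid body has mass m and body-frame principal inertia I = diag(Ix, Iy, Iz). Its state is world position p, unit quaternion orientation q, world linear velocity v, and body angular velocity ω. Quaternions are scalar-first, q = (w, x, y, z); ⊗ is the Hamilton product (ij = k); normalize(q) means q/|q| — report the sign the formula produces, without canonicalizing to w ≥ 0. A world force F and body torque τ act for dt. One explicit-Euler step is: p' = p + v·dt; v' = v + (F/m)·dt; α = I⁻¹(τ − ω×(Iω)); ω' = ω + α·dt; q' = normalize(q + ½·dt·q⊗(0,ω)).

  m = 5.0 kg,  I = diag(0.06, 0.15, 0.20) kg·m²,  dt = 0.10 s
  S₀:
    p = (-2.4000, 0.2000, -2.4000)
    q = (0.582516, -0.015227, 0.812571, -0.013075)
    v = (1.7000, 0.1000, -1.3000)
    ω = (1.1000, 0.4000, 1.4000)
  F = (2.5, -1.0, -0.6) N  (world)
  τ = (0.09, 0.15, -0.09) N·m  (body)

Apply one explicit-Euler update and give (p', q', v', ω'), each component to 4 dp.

p' = (-2.2300, 0.2100, -2.5300)
q' = (0.5657, 0.0736, 0.8212, -0.0172)
v' = (1.7500, 0.0800, -1.3120)
ω' = (1.2033, 0.6437, 1.3352)

ω×(Iω) gyroscopic = (0.0280, -0.2156, 0.0396)
angular accel α = (1.0333, 2.4373, -0.6480)
new body rate ω' = (1.2033, 0.6437, 1.3352)
2q̇ = q⊗(0,ω) = (-0.2899737, 1.7835970, 0.2399417, -0.0843965)
updated quaternion q' = (0.5657, 0.0736, 0.8212, -0.0172)
p + v·dt = (-2.2300, 0.2100, -2.5300)
v' = v + a·dt = (1.7500, 0.0800, -1.3120)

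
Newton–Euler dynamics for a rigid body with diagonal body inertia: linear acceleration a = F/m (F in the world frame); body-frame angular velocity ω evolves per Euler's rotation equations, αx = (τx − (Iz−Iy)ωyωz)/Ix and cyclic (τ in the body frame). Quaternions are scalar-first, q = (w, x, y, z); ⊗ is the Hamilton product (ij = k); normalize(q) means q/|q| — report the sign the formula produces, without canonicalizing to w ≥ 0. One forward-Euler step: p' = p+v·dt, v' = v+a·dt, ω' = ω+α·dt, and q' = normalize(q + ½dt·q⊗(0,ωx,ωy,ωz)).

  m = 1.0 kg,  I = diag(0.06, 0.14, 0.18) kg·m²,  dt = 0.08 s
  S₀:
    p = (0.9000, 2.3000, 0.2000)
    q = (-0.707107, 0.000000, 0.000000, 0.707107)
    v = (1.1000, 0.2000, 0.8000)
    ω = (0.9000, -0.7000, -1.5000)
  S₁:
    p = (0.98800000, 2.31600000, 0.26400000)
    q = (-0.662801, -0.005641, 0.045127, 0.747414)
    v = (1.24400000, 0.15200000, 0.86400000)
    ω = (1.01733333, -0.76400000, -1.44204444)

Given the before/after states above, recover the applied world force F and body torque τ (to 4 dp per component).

F = (1.8000, -0.6000, 0.8000)
τ = (0.1300, 0.0500, 0.0800)

Δω = ω₁−ω₀ = (0.11733333, -0.06400000, 0.05795556)
ω₀×(Iω₀) = (0.0420, 0.1620, -0.0504)
applied torque τ = (0.1300, 0.0500, 0.0800)
velocity change Δv = (0.14400000, -0.04800000, 0.06400000)
F = m·Δv/dt = (1.8000, -0.6000, 0.8000)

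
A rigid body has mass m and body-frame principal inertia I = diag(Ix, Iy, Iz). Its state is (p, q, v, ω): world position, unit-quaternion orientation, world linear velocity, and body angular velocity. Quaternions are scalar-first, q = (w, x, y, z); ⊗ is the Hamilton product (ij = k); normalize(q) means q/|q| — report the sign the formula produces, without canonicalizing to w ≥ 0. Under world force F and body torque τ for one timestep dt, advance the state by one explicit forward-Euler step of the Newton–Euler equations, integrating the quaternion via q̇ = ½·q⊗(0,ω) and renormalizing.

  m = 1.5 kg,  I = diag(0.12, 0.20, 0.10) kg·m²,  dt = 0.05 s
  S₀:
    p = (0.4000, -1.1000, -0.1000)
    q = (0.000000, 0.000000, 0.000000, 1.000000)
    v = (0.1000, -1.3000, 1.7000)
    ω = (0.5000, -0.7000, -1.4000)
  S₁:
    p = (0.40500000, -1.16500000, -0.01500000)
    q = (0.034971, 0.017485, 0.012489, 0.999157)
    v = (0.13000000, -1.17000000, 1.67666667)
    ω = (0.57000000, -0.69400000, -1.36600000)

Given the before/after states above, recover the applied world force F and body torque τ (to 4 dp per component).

rate change Δω = (0.07000000, 0.00600000, 0.03400000)
gyro term ω₀×Iω₀ = (-0.0980, -0.0140, -0.0280)
I·α + gyro = (0.0700, 0.0100, 0.0400)
velocity change Δv = (0.03000000, 0.13000000, -0.02333333)
m·(v₁−v₀)/dt = (0.9000, 3.9000, -0.7000)

F = (0.9000, 3.9000, -0.7000)
τ = (0.0700, 0.0100, 0.0400)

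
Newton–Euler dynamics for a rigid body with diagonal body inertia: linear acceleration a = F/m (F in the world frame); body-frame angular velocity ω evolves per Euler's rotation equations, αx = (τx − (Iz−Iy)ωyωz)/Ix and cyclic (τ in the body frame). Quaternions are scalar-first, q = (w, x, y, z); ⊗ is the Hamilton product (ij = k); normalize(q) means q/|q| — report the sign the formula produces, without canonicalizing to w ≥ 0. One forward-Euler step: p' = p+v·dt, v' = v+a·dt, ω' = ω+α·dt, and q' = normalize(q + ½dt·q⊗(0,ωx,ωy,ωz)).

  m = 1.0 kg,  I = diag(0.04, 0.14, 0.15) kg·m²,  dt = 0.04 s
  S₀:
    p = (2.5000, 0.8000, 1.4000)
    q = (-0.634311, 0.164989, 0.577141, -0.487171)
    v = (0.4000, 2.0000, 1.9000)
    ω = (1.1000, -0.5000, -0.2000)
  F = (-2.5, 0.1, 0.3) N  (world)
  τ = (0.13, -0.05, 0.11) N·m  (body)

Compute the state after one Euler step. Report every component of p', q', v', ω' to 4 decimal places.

p' = (2.5160, 0.8800, 1.4760)
q' = (-0.6339, 0.1438, 0.5733, -0.4988)
v' = (0.3000, 2.0040, 1.9120)
ω' = (1.2290, -0.5212, -0.1560)

precession coupling ω×(Iω) = (0.0010, 0.0242, -0.0550)
α = I⁻¹(τ − ω×Iω) = (3.2250, -0.5300, 1.1000)
new body rate ω' = (1.2290, -0.5212, -0.1560)
Hamilton product q⊗(0,ω) = (0.0096484, -1.0567558, -0.1857348, -0.5904874)
updated quaternion q' = (-0.6339, 0.1438, 0.5733, -0.4988)
a = (-2.5000, 0.1000, 0.3000)
p + v·dt = (2.5160, 0.8800, 1.4760)
v + (F/m)dt = (0.3000, 2.0040, 1.9120)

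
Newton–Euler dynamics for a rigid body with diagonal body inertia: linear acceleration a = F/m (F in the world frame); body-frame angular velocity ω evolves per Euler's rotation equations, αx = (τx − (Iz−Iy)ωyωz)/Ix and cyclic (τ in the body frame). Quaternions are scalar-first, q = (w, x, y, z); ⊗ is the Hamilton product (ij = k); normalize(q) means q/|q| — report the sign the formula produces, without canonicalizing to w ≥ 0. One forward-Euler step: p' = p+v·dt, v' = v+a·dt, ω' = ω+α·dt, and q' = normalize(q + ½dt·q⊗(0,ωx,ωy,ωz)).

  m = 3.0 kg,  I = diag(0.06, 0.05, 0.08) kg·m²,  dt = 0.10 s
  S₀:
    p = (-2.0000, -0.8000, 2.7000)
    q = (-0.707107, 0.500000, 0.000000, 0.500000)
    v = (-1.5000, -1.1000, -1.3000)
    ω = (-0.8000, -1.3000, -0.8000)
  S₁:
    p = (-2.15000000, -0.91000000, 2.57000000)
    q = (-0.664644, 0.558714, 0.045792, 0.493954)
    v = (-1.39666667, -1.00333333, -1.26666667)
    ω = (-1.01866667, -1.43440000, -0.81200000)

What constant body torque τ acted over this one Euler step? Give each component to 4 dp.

τ = (-0.1000, -0.0800, -0.0200)

ω₁ − ω₀ = (-0.21866667, -0.13440000, -0.01200000)
precession coupling = (0.0312, -0.0128, -0.0104)
τ = I·(Δω/dt) + ω₀×(Iω₀) = (-0.1000, -0.0800, -0.0200)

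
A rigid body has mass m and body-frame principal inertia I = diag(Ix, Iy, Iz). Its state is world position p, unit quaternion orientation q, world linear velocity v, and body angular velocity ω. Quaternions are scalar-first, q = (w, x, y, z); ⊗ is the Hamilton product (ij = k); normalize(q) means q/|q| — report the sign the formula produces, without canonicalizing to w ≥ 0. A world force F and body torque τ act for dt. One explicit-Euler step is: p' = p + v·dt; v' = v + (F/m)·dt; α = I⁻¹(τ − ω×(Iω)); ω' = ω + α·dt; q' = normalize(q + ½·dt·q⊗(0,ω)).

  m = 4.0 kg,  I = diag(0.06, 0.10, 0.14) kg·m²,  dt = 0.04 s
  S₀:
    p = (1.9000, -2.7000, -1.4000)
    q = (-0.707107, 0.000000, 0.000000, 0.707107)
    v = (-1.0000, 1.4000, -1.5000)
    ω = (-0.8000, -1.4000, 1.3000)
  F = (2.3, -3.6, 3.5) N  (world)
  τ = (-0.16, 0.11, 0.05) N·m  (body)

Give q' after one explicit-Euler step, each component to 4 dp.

q' = (-0.7249, 0.0311, 0.0085, 0.6881)

q⊗(0,ω) = (-0.9192391, 1.5556354, 0.4242642, -0.9192391)
q' = normalize(q + ½dt·q⊗(0,ω)) = (-0.7249, 0.0311, 0.0085, 0.6881)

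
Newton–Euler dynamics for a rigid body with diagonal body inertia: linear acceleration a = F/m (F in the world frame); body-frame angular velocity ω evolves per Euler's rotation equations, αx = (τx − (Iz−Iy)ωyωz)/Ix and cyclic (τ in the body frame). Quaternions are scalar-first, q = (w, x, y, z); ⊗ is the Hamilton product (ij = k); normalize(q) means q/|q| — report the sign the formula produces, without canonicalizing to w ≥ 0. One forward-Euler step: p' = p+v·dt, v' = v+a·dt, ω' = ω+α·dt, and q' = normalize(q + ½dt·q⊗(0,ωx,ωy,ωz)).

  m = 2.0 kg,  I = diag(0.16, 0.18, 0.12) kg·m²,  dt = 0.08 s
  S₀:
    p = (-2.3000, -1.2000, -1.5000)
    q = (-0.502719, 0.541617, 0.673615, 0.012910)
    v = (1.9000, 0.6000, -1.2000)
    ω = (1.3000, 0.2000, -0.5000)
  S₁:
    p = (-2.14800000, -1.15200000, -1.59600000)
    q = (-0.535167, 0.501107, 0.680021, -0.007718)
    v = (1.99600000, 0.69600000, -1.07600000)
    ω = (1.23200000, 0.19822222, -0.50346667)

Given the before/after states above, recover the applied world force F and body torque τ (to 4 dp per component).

F = (2.4000, 2.4000, 3.1000)
τ = (-0.1300, -0.0300, 0.0000)

Δω = ω₁−ω₀ = (-0.06800000, -0.00177778, -0.00346667)
precession coupling = (0.0060, -0.0260, 0.0052)
τ = I·(Δω/dt) + ω₀×(Iω₀) = (-0.1300, -0.0300, 0.0000)
velocity change Δv = (0.09600000, 0.09600000, 0.12400000)
F = m·Δv/dt = (2.4000, 2.4000, 3.1000)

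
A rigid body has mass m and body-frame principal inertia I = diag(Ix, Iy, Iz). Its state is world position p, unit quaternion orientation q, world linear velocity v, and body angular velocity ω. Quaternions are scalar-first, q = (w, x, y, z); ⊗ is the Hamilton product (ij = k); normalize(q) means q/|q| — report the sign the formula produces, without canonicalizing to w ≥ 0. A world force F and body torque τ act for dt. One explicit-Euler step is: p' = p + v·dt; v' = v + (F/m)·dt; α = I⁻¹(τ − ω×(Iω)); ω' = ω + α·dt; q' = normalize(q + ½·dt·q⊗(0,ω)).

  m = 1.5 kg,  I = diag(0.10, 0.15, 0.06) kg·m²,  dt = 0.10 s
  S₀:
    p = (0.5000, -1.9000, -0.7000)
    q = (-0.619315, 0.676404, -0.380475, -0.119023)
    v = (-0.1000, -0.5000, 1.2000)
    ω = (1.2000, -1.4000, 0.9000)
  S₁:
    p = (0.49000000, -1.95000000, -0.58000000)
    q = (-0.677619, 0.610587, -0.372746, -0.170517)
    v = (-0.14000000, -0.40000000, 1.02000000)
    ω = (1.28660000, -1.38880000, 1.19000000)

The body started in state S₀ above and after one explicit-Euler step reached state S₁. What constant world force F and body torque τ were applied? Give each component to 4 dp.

Δv = v₁−v₀ = (-0.04000000, 0.10000000, -0.18000000)
F = m·Δv/dt = (-0.6000, 1.5000, -2.7000)
ω₁ − ω₀ = (0.08660000, 0.01120000, 0.29000000)
gyro term ω₀×Iω₀ = (0.1134, 0.0432, -0.0840)
τ = I·(Δω/dt) + ω₀×(Iω₀) = (0.2000, 0.0600, 0.0900)

F = (-0.6000, 1.5000, -2.7000)
τ = (0.2000, 0.0600, 0.0900)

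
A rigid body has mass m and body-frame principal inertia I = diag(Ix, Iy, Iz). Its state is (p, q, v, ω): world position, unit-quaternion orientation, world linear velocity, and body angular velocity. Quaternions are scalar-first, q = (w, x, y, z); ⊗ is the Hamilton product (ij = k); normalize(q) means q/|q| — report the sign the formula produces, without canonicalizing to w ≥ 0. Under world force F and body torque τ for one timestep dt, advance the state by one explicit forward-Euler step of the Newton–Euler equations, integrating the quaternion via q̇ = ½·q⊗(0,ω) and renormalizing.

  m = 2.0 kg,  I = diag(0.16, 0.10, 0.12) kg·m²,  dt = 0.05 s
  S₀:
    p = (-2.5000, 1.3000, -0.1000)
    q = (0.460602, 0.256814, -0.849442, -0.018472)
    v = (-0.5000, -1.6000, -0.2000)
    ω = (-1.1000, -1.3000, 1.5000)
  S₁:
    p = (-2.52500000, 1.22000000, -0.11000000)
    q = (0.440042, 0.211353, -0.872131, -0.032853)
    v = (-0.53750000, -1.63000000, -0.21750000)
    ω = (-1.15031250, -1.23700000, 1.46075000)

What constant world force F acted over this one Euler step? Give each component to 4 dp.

velocity change Δv = (-0.03750000, -0.03000000, -0.01750000)
applied force F = (-1.5000, -1.2000, -0.7000)

F = (-1.5000, -1.2000, -0.7000)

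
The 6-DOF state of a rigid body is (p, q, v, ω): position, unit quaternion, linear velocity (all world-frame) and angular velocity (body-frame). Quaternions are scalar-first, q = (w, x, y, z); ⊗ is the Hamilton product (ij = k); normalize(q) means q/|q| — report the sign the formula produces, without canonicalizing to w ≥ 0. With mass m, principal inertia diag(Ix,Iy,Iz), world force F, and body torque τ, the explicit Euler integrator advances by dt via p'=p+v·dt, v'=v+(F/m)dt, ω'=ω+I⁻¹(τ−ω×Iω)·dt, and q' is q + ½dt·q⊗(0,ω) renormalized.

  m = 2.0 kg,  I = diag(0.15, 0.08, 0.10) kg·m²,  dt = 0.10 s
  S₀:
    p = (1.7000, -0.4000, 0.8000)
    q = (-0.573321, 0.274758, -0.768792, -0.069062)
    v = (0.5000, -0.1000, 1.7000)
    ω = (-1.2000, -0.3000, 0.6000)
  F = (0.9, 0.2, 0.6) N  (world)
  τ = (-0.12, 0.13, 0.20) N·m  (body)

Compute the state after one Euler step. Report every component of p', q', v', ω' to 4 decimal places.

(τ − ω×Iω)/I = (-0.7760, 2.0750, 2.2520)
ω' = ω + α·dt = (-1.2776, -0.0925, 0.8252)
q⊗(0,ω) = (0.1405092, 0.2059914, 0.0900159, -1.3489704)
updated quaternion q' = (-0.5650, 0.2844, -0.7625, -0.1362)
a = (0.4500, 0.1000, 0.3000)
new position p' = (1.7500, -0.4100, 0.9700)
v' = v + a·dt = (0.5450, -0.0900, 1.7300)

p' = (1.7500, -0.4100, 0.9700)
q' = (-0.5650, 0.2844, -0.7625, -0.1362)
v' = (0.5450, -0.0900, 1.7300)
ω' = (-1.2776, -0.0925, 0.8252)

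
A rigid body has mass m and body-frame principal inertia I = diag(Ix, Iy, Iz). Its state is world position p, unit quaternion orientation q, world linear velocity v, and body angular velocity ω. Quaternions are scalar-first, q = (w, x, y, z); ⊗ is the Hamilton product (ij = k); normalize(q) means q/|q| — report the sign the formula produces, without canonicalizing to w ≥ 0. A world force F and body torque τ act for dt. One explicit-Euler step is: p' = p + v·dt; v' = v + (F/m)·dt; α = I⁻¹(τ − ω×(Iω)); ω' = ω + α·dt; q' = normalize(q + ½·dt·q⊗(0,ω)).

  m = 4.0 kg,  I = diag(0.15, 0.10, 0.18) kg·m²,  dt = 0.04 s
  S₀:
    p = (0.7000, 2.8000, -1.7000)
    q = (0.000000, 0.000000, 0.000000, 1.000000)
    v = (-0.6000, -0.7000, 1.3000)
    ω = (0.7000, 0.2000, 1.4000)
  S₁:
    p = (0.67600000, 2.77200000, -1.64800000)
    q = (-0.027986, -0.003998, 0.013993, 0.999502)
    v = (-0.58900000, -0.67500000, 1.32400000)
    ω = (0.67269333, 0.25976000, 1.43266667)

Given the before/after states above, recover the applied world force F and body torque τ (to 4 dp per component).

velocity change Δv = (0.01100000, 0.02500000, 0.02400000)
F = m·Δv/dt = (1.1000, 2.5000, 2.4000)
ω₁ − ω₀ = (-0.02730667, 0.05976000, 0.03266667)
ω₀×(Iω₀) = (0.0224, -0.0294, -0.0070)
τ = I·(Δω/dt) + ω₀×(Iω₀) = (-0.0800, 0.1200, 0.1400)

F = (1.1000, 2.5000, 2.4000)
τ = (-0.0800, 0.1200, 0.1400)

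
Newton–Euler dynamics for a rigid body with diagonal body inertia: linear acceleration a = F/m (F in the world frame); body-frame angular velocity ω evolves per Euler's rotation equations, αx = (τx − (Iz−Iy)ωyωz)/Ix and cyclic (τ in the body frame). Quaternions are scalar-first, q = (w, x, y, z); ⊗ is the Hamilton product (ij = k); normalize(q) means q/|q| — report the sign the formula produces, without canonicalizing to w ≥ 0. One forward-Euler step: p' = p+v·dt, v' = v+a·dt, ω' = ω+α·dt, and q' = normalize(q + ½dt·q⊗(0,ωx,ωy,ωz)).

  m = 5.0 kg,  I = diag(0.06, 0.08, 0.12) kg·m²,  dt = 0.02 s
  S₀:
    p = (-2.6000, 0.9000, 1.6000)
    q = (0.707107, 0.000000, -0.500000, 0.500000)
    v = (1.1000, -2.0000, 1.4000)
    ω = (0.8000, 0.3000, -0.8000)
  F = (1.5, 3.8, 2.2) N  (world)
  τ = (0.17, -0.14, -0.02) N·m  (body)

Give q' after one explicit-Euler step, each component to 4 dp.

q⊗(0,ω) = (0.5500000, 0.8156856, 0.6121321, -0.1656856)
q + ½dt·q⊗(0,ω), renormalized = (0.7126, 0.0082, -0.4938, 0.4983)

q' = (0.7126, 0.0082, -0.4938, 0.4983)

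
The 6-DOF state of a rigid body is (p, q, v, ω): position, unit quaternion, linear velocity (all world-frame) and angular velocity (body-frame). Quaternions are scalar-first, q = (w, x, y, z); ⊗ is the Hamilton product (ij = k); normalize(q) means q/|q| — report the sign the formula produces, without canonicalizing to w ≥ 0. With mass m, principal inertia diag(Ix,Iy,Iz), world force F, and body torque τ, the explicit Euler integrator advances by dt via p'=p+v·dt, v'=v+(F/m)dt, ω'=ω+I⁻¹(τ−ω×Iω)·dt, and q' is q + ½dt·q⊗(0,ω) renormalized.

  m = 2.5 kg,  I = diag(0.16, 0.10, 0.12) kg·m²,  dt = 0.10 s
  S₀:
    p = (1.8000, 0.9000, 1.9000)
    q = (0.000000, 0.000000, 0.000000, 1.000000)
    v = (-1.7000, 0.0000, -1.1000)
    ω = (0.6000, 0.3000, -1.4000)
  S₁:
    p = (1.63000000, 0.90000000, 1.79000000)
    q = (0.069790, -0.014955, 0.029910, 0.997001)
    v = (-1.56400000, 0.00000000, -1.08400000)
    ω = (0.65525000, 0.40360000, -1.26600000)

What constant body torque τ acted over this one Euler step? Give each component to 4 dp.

Δω = ω₁−ω₀ = (0.05525000, 0.10360000, 0.13400000)
precession coupling = (-0.0084, -0.0336, -0.0108)
I·α + gyro = (0.0800, 0.0700, 0.1500)

τ = (0.0800, 0.0700, 0.1500)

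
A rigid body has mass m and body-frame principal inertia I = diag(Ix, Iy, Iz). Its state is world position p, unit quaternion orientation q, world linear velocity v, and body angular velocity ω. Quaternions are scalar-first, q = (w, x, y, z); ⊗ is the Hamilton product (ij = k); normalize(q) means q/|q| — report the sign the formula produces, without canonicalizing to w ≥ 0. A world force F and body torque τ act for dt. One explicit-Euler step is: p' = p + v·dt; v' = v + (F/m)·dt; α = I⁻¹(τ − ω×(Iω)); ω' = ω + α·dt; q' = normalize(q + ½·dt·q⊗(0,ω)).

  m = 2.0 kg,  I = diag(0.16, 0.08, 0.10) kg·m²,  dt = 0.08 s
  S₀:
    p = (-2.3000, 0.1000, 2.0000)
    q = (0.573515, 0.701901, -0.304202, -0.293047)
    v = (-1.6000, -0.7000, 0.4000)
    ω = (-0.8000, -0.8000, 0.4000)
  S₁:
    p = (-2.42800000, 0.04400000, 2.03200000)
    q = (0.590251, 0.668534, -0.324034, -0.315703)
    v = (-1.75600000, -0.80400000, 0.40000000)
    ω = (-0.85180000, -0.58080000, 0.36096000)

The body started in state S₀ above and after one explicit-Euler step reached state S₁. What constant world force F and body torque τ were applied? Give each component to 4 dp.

F = (-3.9000, -2.6000, 0.0000)
τ = (-0.1100, 0.2000, -0.1000)

rate change Δω = (-0.05180000, 0.21920000, -0.03904000)
τ = I·(Δω/dt) + ω₀×(Iω₀) = (-0.1100, 0.2000, -0.1000)
velocity change Δv = (-0.15600000, -0.10400000, 0.00000000)
F = m·Δv/dt = (-3.9000, -2.6000, 0.0000)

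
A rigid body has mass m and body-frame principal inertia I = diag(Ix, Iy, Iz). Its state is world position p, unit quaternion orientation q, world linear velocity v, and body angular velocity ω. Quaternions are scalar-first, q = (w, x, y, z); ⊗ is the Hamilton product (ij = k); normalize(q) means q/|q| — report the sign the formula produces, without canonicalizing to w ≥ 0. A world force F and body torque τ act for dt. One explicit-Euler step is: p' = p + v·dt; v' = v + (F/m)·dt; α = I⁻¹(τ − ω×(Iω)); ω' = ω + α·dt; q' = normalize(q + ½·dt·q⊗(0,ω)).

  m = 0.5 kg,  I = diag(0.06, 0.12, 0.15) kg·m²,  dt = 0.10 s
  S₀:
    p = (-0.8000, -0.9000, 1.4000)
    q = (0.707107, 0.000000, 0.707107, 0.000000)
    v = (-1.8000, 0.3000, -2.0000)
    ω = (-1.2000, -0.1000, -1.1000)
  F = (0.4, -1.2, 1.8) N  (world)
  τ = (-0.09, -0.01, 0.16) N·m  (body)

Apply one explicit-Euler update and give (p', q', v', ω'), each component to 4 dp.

precession coupling ω×(Iω) = (0.0033, -0.1188, 0.0072)
angular accel α = (-1.5550, 0.9067, 1.0187)
new body rate ω' = (-1.3555, -0.0093, -0.9981)
Hamilton product q⊗(0,ω) = (0.0707107, -1.6263461, -0.0707107, 0.0707107)
q + ½dt·q⊗(0,ω), renormalized = (0.7083, -0.0810, 0.7012, 0.0035)
new position p' = (-0.9800, -0.8700, 1.2000)
v' = v + a·dt = (-1.7200, 0.0600, -1.6400)

p' = (-0.9800, -0.8700, 1.2000)
q' = (0.7083, -0.0810, 0.7012, 0.0035)
v' = (-1.7200, 0.0600, -1.6400)
ω' = (-1.3555, -0.0093, -0.9981)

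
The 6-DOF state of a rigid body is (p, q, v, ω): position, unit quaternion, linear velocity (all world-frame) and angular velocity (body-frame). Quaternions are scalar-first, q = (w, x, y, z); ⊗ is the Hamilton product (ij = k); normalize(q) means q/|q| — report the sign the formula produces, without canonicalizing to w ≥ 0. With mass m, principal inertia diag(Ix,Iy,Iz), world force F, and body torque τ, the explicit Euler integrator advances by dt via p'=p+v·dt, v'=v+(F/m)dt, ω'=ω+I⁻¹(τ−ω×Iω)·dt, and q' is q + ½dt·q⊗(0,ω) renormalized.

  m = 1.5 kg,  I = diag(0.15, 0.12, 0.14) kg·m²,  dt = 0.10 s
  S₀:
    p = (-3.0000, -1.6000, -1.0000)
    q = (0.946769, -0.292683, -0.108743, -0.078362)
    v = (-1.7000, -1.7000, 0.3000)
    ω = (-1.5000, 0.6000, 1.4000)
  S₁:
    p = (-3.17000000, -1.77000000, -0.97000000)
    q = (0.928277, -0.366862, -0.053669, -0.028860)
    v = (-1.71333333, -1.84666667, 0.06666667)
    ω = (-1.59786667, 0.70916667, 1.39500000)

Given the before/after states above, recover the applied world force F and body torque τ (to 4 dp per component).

Δω = ω₁−ω₀ = (-0.09786667, 0.10916667, -0.00500000)
I·α + gyro = (-0.1300, 0.1100, 0.0200)
v₁ − v₀ = (-0.01333333, -0.14666667, -0.23333333)
applied force F = (-0.2000, -2.2000, -3.5000)

F = (-0.2000, -2.2000, -3.5000)
τ = (-0.1300, 0.1100, 0.0200)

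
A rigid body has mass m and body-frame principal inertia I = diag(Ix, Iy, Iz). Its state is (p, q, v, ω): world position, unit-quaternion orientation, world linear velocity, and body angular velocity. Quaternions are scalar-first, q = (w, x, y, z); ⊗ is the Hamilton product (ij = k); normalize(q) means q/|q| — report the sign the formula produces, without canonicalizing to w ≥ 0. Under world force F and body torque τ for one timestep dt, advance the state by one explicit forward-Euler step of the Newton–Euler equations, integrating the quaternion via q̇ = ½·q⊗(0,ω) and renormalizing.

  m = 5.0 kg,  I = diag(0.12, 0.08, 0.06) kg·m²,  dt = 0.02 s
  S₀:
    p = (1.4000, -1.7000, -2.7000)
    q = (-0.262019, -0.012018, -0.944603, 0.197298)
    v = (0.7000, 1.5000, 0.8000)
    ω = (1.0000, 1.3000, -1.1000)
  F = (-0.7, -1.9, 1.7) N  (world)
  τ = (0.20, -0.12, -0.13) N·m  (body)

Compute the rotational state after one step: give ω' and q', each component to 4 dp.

α = I⁻¹(τ − ω×Iω) = (1.4283, -0.6750, -1.3000)
ω' = ω + α·dt = (1.0286, 1.2865, -1.1260)
Hamilton product q⊗(0,ω) = (1.4570297, 0.5205569, -0.1565465, 1.2172005)
updated quaternion q' = (-0.2474, -0.0068, -0.9460, 0.2094)

ω' = (1.0286, 1.2865, -1.1260)
q' = (-0.2474, -0.0068, -0.9460, 0.2094)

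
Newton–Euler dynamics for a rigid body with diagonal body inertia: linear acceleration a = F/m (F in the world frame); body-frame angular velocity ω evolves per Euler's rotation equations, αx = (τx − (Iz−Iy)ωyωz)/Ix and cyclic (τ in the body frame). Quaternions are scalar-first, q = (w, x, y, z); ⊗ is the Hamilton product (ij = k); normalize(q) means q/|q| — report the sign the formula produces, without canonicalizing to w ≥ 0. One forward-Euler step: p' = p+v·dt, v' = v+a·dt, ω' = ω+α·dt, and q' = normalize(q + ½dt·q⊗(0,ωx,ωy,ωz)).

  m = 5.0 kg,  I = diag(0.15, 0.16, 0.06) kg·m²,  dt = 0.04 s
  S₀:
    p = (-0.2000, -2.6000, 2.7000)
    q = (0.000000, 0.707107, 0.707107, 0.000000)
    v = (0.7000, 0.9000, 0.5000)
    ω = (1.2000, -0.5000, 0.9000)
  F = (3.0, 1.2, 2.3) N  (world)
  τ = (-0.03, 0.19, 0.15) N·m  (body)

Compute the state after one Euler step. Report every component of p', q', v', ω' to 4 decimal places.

p' = (-0.1720, -2.5640, 2.7200)
q' = (-0.0099, 0.7195, 0.6940, -0.0240)
v' = (0.7240, 0.9096, 0.5184)
ω' = (1.1800, -0.4768, 1.0040)

ω×(Iω) gyroscopic = (0.0450, 0.0972, -0.0060)
α = I⁻¹(τ − ω×Iω) = (-0.5000, 0.5800, 2.6000)
new body rate ω' = (1.1800, -0.4768, 1.0040)
q⊗(0,ω) = (-0.4949749, 0.6363963, -0.6363963, -1.2020819)
q' = normalize(q + ½dt·q⊗(0,ω)) = (-0.0099, 0.7195, 0.6940, -0.0240)
p + v·dt = (-0.1720, -2.5640, 2.7200)
new velocity v' = (0.7240, 0.9096, 0.5184)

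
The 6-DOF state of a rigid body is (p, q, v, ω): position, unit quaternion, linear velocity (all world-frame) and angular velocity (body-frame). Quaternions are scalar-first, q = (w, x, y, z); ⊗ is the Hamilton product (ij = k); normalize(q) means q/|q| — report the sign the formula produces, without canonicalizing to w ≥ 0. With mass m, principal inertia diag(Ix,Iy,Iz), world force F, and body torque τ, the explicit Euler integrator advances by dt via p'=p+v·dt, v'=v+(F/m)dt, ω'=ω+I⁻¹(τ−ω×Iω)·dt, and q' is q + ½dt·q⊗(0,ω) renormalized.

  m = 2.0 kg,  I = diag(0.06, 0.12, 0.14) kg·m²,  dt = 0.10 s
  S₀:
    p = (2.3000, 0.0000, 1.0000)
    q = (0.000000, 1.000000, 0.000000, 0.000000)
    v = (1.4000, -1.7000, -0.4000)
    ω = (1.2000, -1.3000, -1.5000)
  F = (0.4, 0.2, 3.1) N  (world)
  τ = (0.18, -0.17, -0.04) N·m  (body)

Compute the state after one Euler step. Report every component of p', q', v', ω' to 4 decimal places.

(τ − ω×Iω)/I = (2.3500, -2.6167, 0.3829)
ω' = ω + α·dt = (1.4350, -1.5617, -1.4617)
2q̇ = q⊗(0,ω) = (-1.2000000, 0.0000000, 1.5000000, -1.3000000)
q' = normalize(q + ½dt·q⊗(0,ω)) = (-0.0596, 0.9933, 0.0745, -0.0646)
p' = p + v·dt = (2.4400, -0.1700, 0.9600)
v' = v + a·dt = (1.4200, -1.6900, -0.2450)

p' = (2.4400, -0.1700, 0.9600)
q' = (-0.0596, 0.9933, 0.0745, -0.0646)
v' = (1.4200, -1.6900, -0.2450)
ω' = (1.4350, -1.5617, -1.4617)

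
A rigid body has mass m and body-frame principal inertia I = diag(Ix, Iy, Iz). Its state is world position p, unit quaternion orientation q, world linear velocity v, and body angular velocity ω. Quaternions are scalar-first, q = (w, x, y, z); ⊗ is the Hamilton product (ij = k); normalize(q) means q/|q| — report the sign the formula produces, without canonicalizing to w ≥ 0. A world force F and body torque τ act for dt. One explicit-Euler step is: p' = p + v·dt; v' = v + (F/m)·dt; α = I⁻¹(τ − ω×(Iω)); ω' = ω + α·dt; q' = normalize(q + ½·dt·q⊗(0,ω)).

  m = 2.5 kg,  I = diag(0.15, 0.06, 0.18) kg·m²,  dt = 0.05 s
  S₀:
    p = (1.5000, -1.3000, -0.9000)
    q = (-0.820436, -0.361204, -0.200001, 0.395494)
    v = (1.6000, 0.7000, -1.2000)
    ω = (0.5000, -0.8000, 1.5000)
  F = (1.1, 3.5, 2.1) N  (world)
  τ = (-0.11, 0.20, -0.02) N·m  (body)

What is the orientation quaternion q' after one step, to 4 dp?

Hamilton product q⊗(0,ω) = (-0.5726398, -0.3938243, 1.3959018, -0.8416903)
q + ½dt·q⊗(0,ω), renormalized = (-0.8339, -0.3707, -0.1649, 0.3741)

q' = (-0.8339, -0.3707, -0.1649, 0.3741)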